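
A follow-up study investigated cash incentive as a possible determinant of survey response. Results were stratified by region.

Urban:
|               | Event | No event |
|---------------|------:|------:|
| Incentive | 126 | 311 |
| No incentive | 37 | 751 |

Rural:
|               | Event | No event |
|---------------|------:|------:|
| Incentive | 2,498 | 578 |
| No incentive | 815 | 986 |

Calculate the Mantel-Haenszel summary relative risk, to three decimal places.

1.903

RR_MH = Σ(aᵢ·n₀ᵢ/nᵢ) / Σ(cᵢ·n₁ᵢ/nᵢ), with n₁ᵢ = aᵢ+bᵢ (exposed), n₀ᵢ = cᵢ+dᵢ (unexposed), nᵢ = n₁ᵢ+n₀ᵢ.
Stratum 1 (Urban): n₁ = 437, n₀ = 788, n = 1225; a·n₀/n = 126·788/1225 = 81.0514; c·n₁/n = 37·437/1225 = 13.1992
Stratum 2 (Rural): n₁ = 3076, n₀ = 1801, n = 4877; a·n₀/n = 2498·1801/4877 = 922.4724; c·n₁/n = 815·3076/4877 = 514.0332
RR_MH = (81.0514 + 922.4724) / (13.1992 + 514.0332) = 1003.5239 / 527.2324 = 1.90338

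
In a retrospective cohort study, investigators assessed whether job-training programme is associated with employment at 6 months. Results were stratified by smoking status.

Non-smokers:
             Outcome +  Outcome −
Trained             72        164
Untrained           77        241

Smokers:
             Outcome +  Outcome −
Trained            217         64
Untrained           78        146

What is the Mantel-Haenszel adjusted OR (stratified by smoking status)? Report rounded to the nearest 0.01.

OR_MH = Σ(aᵢdᵢ/nᵢ) / Σ(bᵢcᵢ/nᵢ), where nᵢ is the stratum total.
Stratum 1 (Non-smokers): n = 554; a·d/n = 72·241/554 = 31.3213; b·c/n = 164·77/554 = 22.7942
Stratum 2 (Smokers): n = 505; a·d/n = 217·146/505 = 62.7366; b·c/n = 64·78/505 = 9.8851
OR_MH = (31.3213 + 62.7366) / (22.7942 + 9.8851) = 94.0579 / 32.6794 = 2.87821

2.88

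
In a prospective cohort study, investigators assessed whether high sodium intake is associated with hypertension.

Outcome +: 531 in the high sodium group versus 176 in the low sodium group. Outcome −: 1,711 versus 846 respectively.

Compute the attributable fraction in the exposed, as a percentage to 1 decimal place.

From the description: a = 531, b = 1711, c = 176, d = 846.
Risk in exposed = 531/2242 = 0.23684; risk in unexposed = 176/1022 = 0.17221.
RR = 0.23684/0.17221 = 1.37530
AR% = (RR − 1)/RR × 100 = (1.37530 − 1)/1.37530 × 100 = 27.2885%

27.3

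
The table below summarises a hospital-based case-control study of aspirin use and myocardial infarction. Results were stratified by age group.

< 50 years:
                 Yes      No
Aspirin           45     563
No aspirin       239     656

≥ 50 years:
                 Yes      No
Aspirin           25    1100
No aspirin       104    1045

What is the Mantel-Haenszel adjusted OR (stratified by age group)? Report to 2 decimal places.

OR_MH = Σ(aᵢdᵢ/nᵢ) / Σ(bᵢcᵢ/nᵢ), where nᵢ is the stratum total.
Stratum 1 (< 50 years): n = 1503; a·d/n = 45·656/1503 = 19.6407; b·c/n = 563·239/1503 = 89.5256
Stratum 2 (≥ 50 years): n = 2274; a·d/n = 25·1045/2274 = 11.4886; b·c/n = 1100·104/2274 = 50.3078
OR_MH = (19.6407 + 11.4886) / (89.5256 + 50.3078) = 31.1293 / 139.8334 = 0.22262

0.22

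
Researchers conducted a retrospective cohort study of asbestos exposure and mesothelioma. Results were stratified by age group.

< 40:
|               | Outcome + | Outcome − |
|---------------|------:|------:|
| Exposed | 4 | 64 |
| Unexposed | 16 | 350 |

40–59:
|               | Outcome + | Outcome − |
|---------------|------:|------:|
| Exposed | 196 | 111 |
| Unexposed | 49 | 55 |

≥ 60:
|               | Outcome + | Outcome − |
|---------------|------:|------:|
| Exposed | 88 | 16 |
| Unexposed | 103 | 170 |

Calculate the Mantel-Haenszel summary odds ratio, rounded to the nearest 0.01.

3.46

OR_MH = Σ(aᵢdᵢ/nᵢ) / Σ(bᵢcᵢ/nᵢ), where nᵢ is the stratum total.
Stratum 1 (< 40): n = 434; a·d/n = 4·350/434 = 3.2258; b·c/n = 64·16/434 = 2.3594
Stratum 2 (40–59): n = 411; a·d/n = 196·55/411 = 26.2287; b·c/n = 111·49/411 = 13.2336
Stratum 3 (≥ 60): n = 377; a·d/n = 88·170/377 = 39.6817; b·c/n = 16·103/377 = 4.3714
OR_MH = (3.2258 + 26.2287 + 39.6817) / (2.3594 + 13.2336 + 4.3714) = 69.1362 / 19.9644 = 3.46298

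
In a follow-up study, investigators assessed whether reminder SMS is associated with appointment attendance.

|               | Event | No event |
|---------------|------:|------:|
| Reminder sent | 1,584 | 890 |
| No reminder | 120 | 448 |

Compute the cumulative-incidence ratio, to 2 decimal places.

3.03

Cells: a = 1584, b = 890, c = 120, d = 448.
Risk in exposed = 1584/2474 = 0.64026; risk in unexposed = 120/568 = 0.21127.
RR = 0.64026 / 0.21127 = 3.03056
The risk among the exposed is 3.03 times that among the unexposed.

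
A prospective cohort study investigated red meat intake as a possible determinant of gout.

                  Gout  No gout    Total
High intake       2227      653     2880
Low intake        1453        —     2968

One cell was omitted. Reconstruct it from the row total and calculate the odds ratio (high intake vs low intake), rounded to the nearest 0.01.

3.56

The missing cell is in the unexposed row: 2968 − 1453 = 1515.
So a = 2227, b = 653, c = 1453, d = 1515.
OR = (a·d)/(b·c) = (2227 × 1515) / (653 × 1453) = 3373905 / 948809 = 3.55594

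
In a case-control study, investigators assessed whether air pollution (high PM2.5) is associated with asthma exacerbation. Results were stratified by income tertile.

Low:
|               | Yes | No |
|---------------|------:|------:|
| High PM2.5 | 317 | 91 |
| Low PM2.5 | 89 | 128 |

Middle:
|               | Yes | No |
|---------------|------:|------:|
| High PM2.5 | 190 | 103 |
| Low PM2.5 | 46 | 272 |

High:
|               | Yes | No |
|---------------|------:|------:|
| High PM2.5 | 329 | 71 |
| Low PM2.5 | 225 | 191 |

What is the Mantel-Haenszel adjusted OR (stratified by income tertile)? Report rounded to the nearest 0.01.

5.62

OR_MH = Σ(aᵢdᵢ/nᵢ) / Σ(bᵢcᵢ/nᵢ), where nᵢ is the stratum total.
Stratum 1 (Low): n = 625; a·d/n = 317·128/625 = 64.9216; b·c/n = 91·89/625 = 12.9584
Stratum 2 (Middle): n = 611; a·d/n = 190·272/611 = 84.5827; b·c/n = 103·46/611 = 7.7545
Stratum 3 (High): n = 816; a·d/n = 329·191/816 = 77.0086; b·c/n = 71·225/816 = 19.5772
OR_MH = (64.9216 + 84.5827 + 77.0086) / (12.9584 + 7.7545 + 19.5772) = 226.5128 / 40.2901 = 5.62205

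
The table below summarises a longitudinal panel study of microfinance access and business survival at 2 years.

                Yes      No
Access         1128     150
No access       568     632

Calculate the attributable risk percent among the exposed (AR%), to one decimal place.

Cells: a = 1128, b = 150, c = 568, d = 632.
Risk in exposed = 1128/1278 = 0.88263; risk in unexposed = 568/1200 = 0.47333.
RR = 0.88263/0.47333 = 1.86471
AR% = (RR − 1)/RR × 100 = (1.86471 − 1)/1.86471 × 100 = 46.3723%

46.4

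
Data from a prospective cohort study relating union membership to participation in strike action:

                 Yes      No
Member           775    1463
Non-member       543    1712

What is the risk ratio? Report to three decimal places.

1.438

Cells: a = 775, b = 1463, c = 543, d = 1712.
Risk in exposed = 775/2238 = 0.34629; risk in unexposed = 543/2255 = 0.24080.
RR = 0.34629 / 0.24080 = 1.43810
The risk among the exposed is 1.44 times that among the unexposed.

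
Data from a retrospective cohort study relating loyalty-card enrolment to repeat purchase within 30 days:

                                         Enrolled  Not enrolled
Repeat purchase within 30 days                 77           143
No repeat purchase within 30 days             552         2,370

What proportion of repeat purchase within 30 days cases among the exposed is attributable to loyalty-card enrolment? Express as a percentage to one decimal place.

Reading the table with exposure as columns: a = 77 (Enrolled, case), b = 552 (Enrolled, non-case), c = 143 (Not enrolled, case), d = 2370.
Risk in exposed = 77/629 = 0.12242; risk in unexposed = 143/2513 = 0.05690.
RR = 0.12242/0.05690 = 2.15128
AR% = (RR − 1)/RR × 100 = (2.15128 − 1)/2.15128 × 100 = 53.5160%

53.5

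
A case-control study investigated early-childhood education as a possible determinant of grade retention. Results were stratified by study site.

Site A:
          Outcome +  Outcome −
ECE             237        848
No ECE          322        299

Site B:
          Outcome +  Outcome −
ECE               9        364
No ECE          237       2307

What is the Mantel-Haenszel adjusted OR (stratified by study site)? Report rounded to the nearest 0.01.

OR_MH = Σ(aᵢdᵢ/nᵢ) / Σ(bᵢcᵢ/nᵢ), where nᵢ is the stratum total.
Stratum 1 (Site A): n = 1706; a·d/n = 237·299/1706 = 41.5375; b·c/n = 848·322/1706 = 160.0563
Stratum 2 (Site B): n = 2917; a·d/n = 9·2307/2917 = 7.1179; b·c/n = 364·237/2917 = 29.5742
OR_MH = (41.5375 + 7.1179) / (160.0563 + 29.5742) = 48.6554 / 189.6305 = 0.25658

0.26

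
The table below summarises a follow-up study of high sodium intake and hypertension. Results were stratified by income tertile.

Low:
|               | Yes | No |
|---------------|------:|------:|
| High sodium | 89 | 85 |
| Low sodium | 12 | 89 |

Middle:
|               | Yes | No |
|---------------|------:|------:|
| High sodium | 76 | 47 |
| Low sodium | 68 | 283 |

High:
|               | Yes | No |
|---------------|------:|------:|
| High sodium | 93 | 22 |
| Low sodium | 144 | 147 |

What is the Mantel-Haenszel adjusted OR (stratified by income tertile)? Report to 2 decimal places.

OR_MH = Σ(aᵢdᵢ/nᵢ) / Σ(bᵢcᵢ/nᵢ), where nᵢ is the stratum total.
Stratum 1 (Low): n = 275; a·d/n = 89·89/275 = 28.8036; b·c/n = 85·12/275 = 3.7091
Stratum 2 (Middle): n = 474; a·d/n = 76·283/474 = 45.3755; b·c/n = 47·68/474 = 6.7426
Stratum 3 (High): n = 406; a·d/n = 93·147/406 = 33.6724; b·c/n = 22·144/406 = 7.8030
OR_MH = (28.8036 + 45.3755 + 33.6724) / (3.7091 + 6.7426 + 7.8030) = 107.8516 / 18.2547 = 5.90817

5.91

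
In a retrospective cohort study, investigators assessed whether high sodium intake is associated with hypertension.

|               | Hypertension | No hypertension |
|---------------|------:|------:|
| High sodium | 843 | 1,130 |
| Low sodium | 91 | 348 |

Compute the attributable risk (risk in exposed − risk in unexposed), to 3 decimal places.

0.220

Cells: a = 843, b = 1130, c = 91, d = 348.
Risk in exposed = 843/1973 = 0.427268; risk in unexposed = 91/439 = 0.207289.
Risk difference = 0.427268 − 0.207289 = 0.219979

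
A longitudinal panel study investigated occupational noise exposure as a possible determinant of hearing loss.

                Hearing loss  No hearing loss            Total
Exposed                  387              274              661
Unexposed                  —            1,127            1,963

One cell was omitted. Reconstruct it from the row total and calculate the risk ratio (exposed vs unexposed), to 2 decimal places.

The missing cell is in the unexposed row: 1963 − 1127 = 836.
So a = 387, b = 274, c = 836, d = 1127.
RR = [a/(a+b)] / [c/(c+d)] = (387/661) / (836/1963) = 0.58548/0.42588 = 1.37475

1.37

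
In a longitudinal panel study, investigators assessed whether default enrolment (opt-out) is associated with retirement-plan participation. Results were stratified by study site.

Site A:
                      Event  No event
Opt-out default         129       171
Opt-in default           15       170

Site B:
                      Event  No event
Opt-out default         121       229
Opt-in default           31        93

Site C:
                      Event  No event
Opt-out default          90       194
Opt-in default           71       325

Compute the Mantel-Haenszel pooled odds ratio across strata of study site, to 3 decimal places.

OR_MH = Σ(aᵢdᵢ/nᵢ) / Σ(bᵢcᵢ/nᵢ), where nᵢ is the stratum total.
Stratum 1 (Site A): n = 485; a·d/n = 129·170/485 = 45.2165; b·c/n = 171·15/485 = 5.2887
Stratum 2 (Site B): n = 474; a·d/n = 121·93/474 = 23.7405; b·c/n = 229·31/474 = 14.9768
Stratum 3 (Site C): n = 680; a·d/n = 90·325/680 = 43.0147; b·c/n = 194·71/680 = 20.2559
OR_MH = (45.2165 + 23.7405 + 43.0147) / (5.2887 + 14.9768 + 20.2559) = 111.9717 / 40.5213 = 2.76328

2.763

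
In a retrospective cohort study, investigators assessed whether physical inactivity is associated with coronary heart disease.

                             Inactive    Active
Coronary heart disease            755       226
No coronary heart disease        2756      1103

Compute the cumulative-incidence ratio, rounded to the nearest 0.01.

Reading the table with exposure as columns: a = 755 (Inactive, case), b = 2756 (Inactive, non-case), c = 226 (Active, case), d = 1103.
Risk in exposed = 755/3511 = 0.21504; risk in unexposed = 226/1329 = 0.17005.
RR = 0.21504 / 0.17005 = 1.26454
The risk among the exposed is 1.26 times that among the unexposed.

1.26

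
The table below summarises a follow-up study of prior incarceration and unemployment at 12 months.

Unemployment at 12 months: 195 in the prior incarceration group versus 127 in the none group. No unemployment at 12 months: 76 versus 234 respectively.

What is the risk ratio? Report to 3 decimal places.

2.045

From the description: a = 195, b = 76, c = 127, d = 234.
Risk in exposed = 195/271 = 0.71956; risk in unexposed = 127/361 = 0.35180.
RR = 0.71956 / 0.35180 = 2.04536
The risk among the exposed is 2.05 times that among the unexposed.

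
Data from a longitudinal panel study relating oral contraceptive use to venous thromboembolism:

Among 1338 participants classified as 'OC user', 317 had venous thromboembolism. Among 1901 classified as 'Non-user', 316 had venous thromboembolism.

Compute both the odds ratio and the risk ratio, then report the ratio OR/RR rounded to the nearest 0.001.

From the description: a = 317, b = 1021, c = 316, d = 1585.
OR = (317·1585)/(1021·316) = 502445/322636 = 1.55731
Risk in exposed = 317/1338 = 0.23692; risk in unexposed = 316/1901 = 0.16623; RR = 1.42527
OR/RR = 1.55731 / 1.42527 = 1.09264
The outcome is not rare, so the OR lies further from 1 than the RR.

1.093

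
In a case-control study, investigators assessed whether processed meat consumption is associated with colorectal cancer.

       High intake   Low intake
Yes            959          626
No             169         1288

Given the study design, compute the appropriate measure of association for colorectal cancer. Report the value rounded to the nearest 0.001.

11.675

Reading the table with exposure as columns: a = 959 (High intake, case), b = 169 (High intake, non-case), c = 626 (Low intake, case), d = 1288.
This is a case-control study: participants were sampled on outcome status, so risks in the source population cannot be estimated directly — relative risk is not valid here. The odds ratio is the appropriate measure.
OR = (a·d)/(b·c) = (959 × 1288) / (169 × 626) = 1235192 / 105794 = 11.67544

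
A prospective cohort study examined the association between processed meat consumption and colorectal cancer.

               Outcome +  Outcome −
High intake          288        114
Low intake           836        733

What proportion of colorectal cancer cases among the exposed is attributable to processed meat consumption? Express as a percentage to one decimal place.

Cells: a = 288, b = 114, c = 836, d = 733.
Risk in exposed = 288/402 = 0.71642; risk in unexposed = 836/1569 = 0.53282.
RR = 0.71642/0.53282 = 1.34457
AR% = (RR − 1)/RR × 100 = (1.34457 − 1)/1.34457 × 100 = 25.6267%

25.6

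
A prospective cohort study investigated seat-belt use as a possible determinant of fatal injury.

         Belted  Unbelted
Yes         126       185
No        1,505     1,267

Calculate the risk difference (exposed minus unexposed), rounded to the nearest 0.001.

-0.050

Reading the table with exposure as columns: a = 126 (Belted, case), b = 1505 (Belted, non-case), c = 185 (Unbelted, case), d = 1267.
Risk in exposed = 126/1631 = 0.077253; risk in unexposed = 185/1452 = 0.127410.
Risk difference = 0.077253 − 0.127410 = -0.050157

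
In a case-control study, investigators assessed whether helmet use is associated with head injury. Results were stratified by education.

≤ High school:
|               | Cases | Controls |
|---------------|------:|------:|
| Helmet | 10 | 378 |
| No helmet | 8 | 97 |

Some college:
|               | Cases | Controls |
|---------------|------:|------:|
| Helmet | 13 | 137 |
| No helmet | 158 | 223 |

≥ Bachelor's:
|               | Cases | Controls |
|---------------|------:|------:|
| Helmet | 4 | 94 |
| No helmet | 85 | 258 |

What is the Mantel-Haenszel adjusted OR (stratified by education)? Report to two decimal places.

0.15

OR_MH = Σ(aᵢdᵢ/nᵢ) / Σ(bᵢcᵢ/nᵢ), where nᵢ is the stratum total.
Stratum 1 (≤ High school): n = 493; a·d/n = 10·97/493 = 1.9675; b·c/n = 378·8/493 = 6.1339
Stratum 2 (Some college): n = 531; a·d/n = 13·223/531 = 5.4595; b·c/n = 137·158/531 = 40.7646
Stratum 3 (≥ Bachelor's): n = 441; a·d/n = 4·258/441 = 2.3401; b·c/n = 94·85/441 = 18.1179
OR_MH = (1.9675 + 5.4595 + 2.3401) / (6.1339 + 40.7646 + 18.1179) = 9.7672 / 65.0164 = 0.15023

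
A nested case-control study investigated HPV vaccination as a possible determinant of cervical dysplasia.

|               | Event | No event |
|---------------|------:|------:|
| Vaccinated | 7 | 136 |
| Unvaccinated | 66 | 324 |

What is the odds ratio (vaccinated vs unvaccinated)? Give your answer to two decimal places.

0.25

Cells: a = 7, b = 136, c = 66, d = 324.
OR = (a·d)/(b·c) = (7 × 324) / (136 × 66) = 2268 / 8976 = 0.25267
Exposure is associated with lower odds of cervical dysplasia (OR = 0.25 < 1).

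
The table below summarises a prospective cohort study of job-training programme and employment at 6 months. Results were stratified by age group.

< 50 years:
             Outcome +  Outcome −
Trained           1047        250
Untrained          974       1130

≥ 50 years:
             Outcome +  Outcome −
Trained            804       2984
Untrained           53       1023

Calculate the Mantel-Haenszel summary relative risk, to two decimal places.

2.00

RR_MH = Σ(aᵢ·n₀ᵢ/nᵢ) / Σ(cᵢ·n₁ᵢ/nᵢ), with n₁ᵢ = aᵢ+bᵢ (exposed), n₀ᵢ = cᵢ+dᵢ (unexposed), nᵢ = n₁ᵢ+n₀ᵢ.
Stratum 1 (< 50 years): n₁ = 1297, n₀ = 2104, n = 3401; a·n₀/n = 1047·2104/3401 = 647.7177; c·n₁/n = 974·1297/3401 = 371.4431
Stratum 2 (≥ 50 years): n₁ = 3788, n₀ = 1076, n = 4864; a·n₀/n = 804·1076/4864 = 177.8586; c·n₁/n = 53·3788/4864 = 41.2755
RR_MH = (647.7177 + 177.8586) / (371.4431 + 41.2755) = 825.5763 / 412.7186 = 2.00034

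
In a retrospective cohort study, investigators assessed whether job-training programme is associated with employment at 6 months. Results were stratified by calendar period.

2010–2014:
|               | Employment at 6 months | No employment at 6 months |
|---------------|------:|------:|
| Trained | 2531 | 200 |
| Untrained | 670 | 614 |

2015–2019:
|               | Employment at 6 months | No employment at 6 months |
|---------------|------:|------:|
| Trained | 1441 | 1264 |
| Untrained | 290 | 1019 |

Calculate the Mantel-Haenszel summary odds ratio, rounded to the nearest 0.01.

OR_MH = Σ(aᵢdᵢ/nᵢ) / Σ(bᵢcᵢ/nᵢ), where nᵢ is the stratum total.
Stratum 1 (2010–2014): n = 4015; a·d/n = 2531·614/4015 = 387.0570; b·c/n = 200·670/4015 = 33.3748
Stratum 2 (2015–2019): n = 4014; a·d/n = 1441·1019/4014 = 365.8144; b·c/n = 1264·290/4014 = 91.3204
OR_MH = (387.0570 + 365.8144) / (33.3748 + 91.3204) = 752.8714 / 124.6952 = 6.03769

6.04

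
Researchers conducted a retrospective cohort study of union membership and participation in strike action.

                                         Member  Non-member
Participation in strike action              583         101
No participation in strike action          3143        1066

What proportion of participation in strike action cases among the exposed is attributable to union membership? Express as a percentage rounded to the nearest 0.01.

Reading the table with exposure as columns: a = 583 (Member, case), b = 3143 (Member, non-case), c = 101 (Non-member, case), d = 1066.
Risk in exposed = 583/3726 = 0.15647; risk in unexposed = 101/1167 = 0.08655.
RR = 0.15647/0.08655 = 1.80790
AR% = (RR − 1)/RR × 100 = (1.80790 − 1)/1.80790 × 100 = 44.6873%

44.69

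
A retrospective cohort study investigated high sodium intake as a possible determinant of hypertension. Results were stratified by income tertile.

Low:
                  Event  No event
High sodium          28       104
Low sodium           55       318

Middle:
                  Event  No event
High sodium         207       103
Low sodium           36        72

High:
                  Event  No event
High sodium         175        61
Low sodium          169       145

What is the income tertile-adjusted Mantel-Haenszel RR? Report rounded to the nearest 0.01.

1.53

RR_MH = Σ(aᵢ·n₀ᵢ/nᵢ) / Σ(cᵢ·n₁ᵢ/nᵢ), with n₁ᵢ = aᵢ+bᵢ (exposed), n₀ᵢ = cᵢ+dᵢ (unexposed), nᵢ = n₁ᵢ+n₀ᵢ.
Stratum 1 (Low): n₁ = 132, n₀ = 373, n = 505; a·n₀/n = 28·373/505 = 20.6812; c·n₁/n = 55·132/505 = 14.3762
Stratum 2 (Middle): n₁ = 310, n₀ = 108, n = 418; a·n₀/n = 207·108/418 = 53.4833; c·n₁/n = 36·310/418 = 26.6986
Stratum 3 (High): n₁ = 236, n₀ = 314, n = 550; a·n₀/n = 175·314/550 = 99.9091; c·n₁/n = 169·236/550 = 72.5164
RR_MH = (20.6812 + 53.4833 + 99.9091) / (14.3762 + 26.6986 + 72.5164) = 174.0735 / 113.5912 = 1.53246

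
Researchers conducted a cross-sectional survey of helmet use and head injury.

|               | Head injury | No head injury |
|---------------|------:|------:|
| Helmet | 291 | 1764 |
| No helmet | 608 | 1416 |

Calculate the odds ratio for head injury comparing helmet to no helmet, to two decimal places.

0.38

Cells: a = 291, b = 1764, c = 608, d = 1416.
OR = (a·d)/(b·c) = (291 × 1416) / (1764 × 608) = 412056 / 1072512 = 0.38420
Exposure is associated with lower odds of head injury (OR = 0.38 < 1).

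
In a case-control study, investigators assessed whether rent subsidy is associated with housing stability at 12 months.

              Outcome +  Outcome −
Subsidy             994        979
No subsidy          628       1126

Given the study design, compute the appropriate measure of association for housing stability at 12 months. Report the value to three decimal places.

Cells: a = 994, b = 979, c = 628, d = 1126.
This is a case-control study: participants were sampled on outcome status, so risks in the source population cannot be estimated directly — relative risk is not valid here. The odds ratio is the appropriate measure.
OR = (a·d)/(b·c) = (994 × 1126) / (979 × 628) = 1119244 / 614812 = 1.82047

1.820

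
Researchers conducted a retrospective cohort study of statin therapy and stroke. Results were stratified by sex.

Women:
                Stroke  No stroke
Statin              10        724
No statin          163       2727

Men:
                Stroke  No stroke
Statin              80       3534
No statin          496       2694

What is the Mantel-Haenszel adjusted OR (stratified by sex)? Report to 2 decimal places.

OR_MH = Σ(aᵢdᵢ/nᵢ) / Σ(bᵢcᵢ/nᵢ), where nᵢ is the stratum total.
Stratum 1 (Women): n = 3624; a·d/n = 10·2727/3624 = 7.5248; b·c/n = 724·163/3624 = 32.5640
Stratum 2 (Men): n = 6804; a·d/n = 80·2694/6804 = 31.6755; b·c/n = 3534·496/6804 = 257.6226
OR_MH = (7.5248 + 31.6755) / (32.5640 + 257.6226) = 39.2003 / 290.1866 = 0.13509

0.14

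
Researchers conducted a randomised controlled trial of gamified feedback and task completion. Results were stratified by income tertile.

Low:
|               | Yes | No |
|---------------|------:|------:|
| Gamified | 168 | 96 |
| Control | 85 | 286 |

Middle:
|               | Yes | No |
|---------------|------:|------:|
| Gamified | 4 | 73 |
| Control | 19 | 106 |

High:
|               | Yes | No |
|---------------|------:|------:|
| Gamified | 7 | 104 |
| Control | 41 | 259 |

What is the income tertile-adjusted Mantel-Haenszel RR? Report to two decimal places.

RR_MH = Σ(aᵢ·n₀ᵢ/nᵢ) / Σ(cᵢ·n₁ᵢ/nᵢ), with n₁ᵢ = aᵢ+bᵢ (exposed), n₀ᵢ = cᵢ+dᵢ (unexposed), nᵢ = n₁ᵢ+n₀ᵢ.
Stratum 1 (Low): n₁ = 264, n₀ = 371, n = 635; a·n₀/n = 168·371/635 = 98.1543; c·n₁/n = 85·264/635 = 35.3386
Stratum 2 (Middle): n₁ = 77, n₀ = 125, n = 202; a·n₀/n = 4·125/202 = 2.4752; c·n₁/n = 19·77/202 = 7.2426
Stratum 3 (High): n₁ = 111, n₀ = 300, n = 411; a·n₀/n = 7·300/411 = 5.1095; c·n₁/n = 41·111/411 = 11.0730
RR_MH = (98.1543 + 2.4752 + 5.1095) / (35.3386 + 7.2426 + 11.0730) = 105.7391 / 53.6541 = 1.97075

1.97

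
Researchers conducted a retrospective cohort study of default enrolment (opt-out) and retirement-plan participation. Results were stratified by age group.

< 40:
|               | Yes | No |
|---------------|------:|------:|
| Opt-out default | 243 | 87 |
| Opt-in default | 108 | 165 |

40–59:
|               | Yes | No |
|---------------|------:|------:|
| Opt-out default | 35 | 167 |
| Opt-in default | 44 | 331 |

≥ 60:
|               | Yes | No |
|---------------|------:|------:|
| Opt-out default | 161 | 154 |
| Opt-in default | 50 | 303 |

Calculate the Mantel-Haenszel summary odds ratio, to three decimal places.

4.006

OR_MH = Σ(aᵢdᵢ/nᵢ) / Σ(bᵢcᵢ/nᵢ), where nᵢ is the stratum total.
Stratum 1 (< 40): n = 603; a·d/n = 243·165/603 = 66.4925; b·c/n = 87·108/603 = 15.5821
Stratum 2 (40–59): n = 577; a·d/n = 35·331/577 = 20.0780; b·c/n = 167·44/577 = 12.7348
Stratum 3 (≥ 60): n = 668; a·d/n = 161·303/668 = 73.0284; b·c/n = 154·50/668 = 11.5269
OR_MH = (66.4925 + 20.0780 + 73.0284) / (15.5821 + 12.7348 + 11.5269) = 159.5990 / 39.8439 = 4.00561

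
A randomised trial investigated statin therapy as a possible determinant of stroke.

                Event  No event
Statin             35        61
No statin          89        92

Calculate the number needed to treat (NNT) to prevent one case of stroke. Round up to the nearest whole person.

Risk in treated group = 35/96 = 0.36458; risk in control = 89/181 = 0.49171.
Absolute risk reduction = 0.49171 − 0.36458 = 0.12713
NNT = 1 / ARR = 1 / 0.12713 = 7.866 → round up → 8

8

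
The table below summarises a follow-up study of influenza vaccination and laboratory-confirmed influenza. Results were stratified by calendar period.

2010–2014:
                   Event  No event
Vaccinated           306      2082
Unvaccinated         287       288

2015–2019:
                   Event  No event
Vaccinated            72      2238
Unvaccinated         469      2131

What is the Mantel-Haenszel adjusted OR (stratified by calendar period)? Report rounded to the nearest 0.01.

0.15

OR_MH = Σ(aᵢdᵢ/nᵢ) / Σ(bᵢcᵢ/nᵢ), where nᵢ is the stratum total.
Stratum 1 (2010–2014): n = 2963; a·d/n = 306·288/2963 = 29.7428; b·c/n = 2082·287/2963 = 201.6652
Stratum 2 (2015–2019): n = 4910; a·d/n = 72·2131/4910 = 31.2489; b·c/n = 2238·469/4910 = 213.7723
OR_MH = (29.7428 + 31.2489) / (201.6652 + 213.7723) = 60.9917 / 415.4375 = 0.14681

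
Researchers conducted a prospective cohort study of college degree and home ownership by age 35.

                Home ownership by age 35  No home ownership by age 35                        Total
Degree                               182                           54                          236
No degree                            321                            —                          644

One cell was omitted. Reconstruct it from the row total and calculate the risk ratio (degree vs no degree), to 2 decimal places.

1.55

The missing cell is in the unexposed row: 644 − 321 = 323.
So a = 182, b = 54, c = 321, d = 323.
RR = [a/(a+b)] / [c/(c+d)] = (182/236) / (321/644) = 0.77119/0.49845 = 1.54718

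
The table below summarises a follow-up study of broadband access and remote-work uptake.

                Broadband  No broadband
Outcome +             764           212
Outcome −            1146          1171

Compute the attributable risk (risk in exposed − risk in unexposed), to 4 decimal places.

0.2467

Reading the table with exposure as columns: a = 764 (Broadband, case), b = 1146 (Broadband, non-case), c = 212 (No broadband, case), d = 1171.
Risk in exposed = 764/1910 = 0.400000; risk in unexposed = 212/1383 = 0.153290.
Risk difference = 0.400000 − 0.153290 = 0.246710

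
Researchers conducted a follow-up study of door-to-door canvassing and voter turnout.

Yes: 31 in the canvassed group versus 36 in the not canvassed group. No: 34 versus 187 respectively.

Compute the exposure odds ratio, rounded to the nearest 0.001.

From the description: a = 31, b = 34, c = 36, d = 187.
OR = (a·d)/(b·c) = (31 × 187) / (34 × 36) = 5797 / 1224 = 4.73611
The odds of voter turnout are about 4.74 times as high in the canvassed group.

4.736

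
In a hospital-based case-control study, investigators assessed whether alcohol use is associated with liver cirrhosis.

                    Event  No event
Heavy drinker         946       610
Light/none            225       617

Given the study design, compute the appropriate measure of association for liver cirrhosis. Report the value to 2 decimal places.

Cells: a = 946, b = 610, c = 225, d = 617.
This is a hospital-based case-control study: participants were sampled on outcome status, so risks in the source population cannot be estimated directly — relative risk is not valid here. The odds ratio is the appropriate measure.
OR = (a·d)/(b·c) = (946 × 617) / (610 × 225) = 583682 / 137250 = 4.25269

4.25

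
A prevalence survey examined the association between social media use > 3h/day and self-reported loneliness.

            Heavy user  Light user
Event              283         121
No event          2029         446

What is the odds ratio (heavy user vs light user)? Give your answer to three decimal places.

Reading the table with exposure as columns: a = 283 (Heavy user, case), b = 2029 (Heavy user, non-case), c = 121 (Light user, case), d = 446.
OR = (a·d)/(b·c) = (283 × 446) / (2029 × 121) = 126218 / 245509 = 0.51411
Exposure is associated with lower odds of self-reported loneliness (OR = 0.51 < 1).

0.514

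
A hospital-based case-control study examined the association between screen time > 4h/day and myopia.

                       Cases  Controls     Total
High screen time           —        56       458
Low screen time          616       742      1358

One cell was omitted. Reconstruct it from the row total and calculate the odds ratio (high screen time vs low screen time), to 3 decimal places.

The missing cell is in the exposed row: 458 − 56 = 402.
So a = 402, b = 56, c = 616, d = 742.
OR = (a·d)/(b·c) = (402 × 742) / (56 × 616) = 298284 / 34496 = 8.64692

8.647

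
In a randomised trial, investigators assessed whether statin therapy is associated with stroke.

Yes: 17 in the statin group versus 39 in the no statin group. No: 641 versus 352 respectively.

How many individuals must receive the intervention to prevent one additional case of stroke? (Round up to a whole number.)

14

Risk in treated group = 17/658 = 0.02584; risk in control = 39/391 = 0.09974.
Absolute risk reduction = 0.09974 − 0.02584 = 0.07391
NNT = 1 / ARR = 1 / 0.07391 = 13.530 → round up → 14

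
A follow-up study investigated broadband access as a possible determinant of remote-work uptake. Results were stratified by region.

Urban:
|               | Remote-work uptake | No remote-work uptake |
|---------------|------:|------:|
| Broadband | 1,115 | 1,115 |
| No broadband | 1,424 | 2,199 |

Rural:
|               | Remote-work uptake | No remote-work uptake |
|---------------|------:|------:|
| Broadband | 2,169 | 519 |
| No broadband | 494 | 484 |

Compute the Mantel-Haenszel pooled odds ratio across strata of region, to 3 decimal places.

OR_MH = Σ(aᵢdᵢ/nᵢ) / Σ(bᵢcᵢ/nᵢ), where nᵢ is the stratum total.
Stratum 1 (Urban): n = 5853; a·d/n = 1115·2199/5853 = 418.9108; b·c/n = 1115·1424/5853 = 271.2729
Stratum 2 (Rural): n = 3666; a·d/n = 2169·484/3666 = 286.3601; b·c/n = 519·494/3666 = 69.9362
OR_MH = (418.9108 + 286.3601) / (271.2729 + 69.9362) = 705.2709 / 341.2090 = 2.06698

2.067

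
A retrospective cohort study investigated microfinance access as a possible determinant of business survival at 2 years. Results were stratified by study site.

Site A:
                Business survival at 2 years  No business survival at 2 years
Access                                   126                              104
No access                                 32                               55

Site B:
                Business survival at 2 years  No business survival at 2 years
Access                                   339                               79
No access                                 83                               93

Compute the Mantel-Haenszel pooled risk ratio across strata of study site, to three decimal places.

1.654

RR_MH = Σ(aᵢ·n₀ᵢ/nᵢ) / Σ(cᵢ·n₁ᵢ/nᵢ), with n₁ᵢ = aᵢ+bᵢ (exposed), n₀ᵢ = cᵢ+dᵢ (unexposed), nᵢ = n₁ᵢ+n₀ᵢ.
Stratum 1 (Site A): n₁ = 230, n₀ = 87, n = 317; a·n₀/n = 126·87/317 = 34.5804; c·n₁/n = 32·230/317 = 23.2177
Stratum 2 (Site B): n₁ = 418, n₀ = 176, n = 594; a·n₀/n = 339·176/594 = 100.4444; c·n₁/n = 83·418/594 = 58.4074
RR_MH = (34.5804 + 100.4444) / (23.2177 + 58.4074) = 135.0249 / 81.6251 = 1.65421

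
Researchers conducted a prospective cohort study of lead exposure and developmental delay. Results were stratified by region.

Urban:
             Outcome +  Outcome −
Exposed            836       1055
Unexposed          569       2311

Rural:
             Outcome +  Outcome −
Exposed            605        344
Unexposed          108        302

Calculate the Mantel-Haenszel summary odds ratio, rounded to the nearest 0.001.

OR_MH = Σ(aᵢdᵢ/nᵢ) / Σ(bᵢcᵢ/nᵢ), where nᵢ is the stratum total.
Stratum 1 (Urban): n = 4771; a·d/n = 836·2311/4771 = 404.9457; b·c/n = 1055·569/4771 = 125.8216
Stratum 2 (Rural): n = 1359; a·d/n = 605·302/1359 = 134.4444; b·c/n = 344·108/1359 = 27.3377
OR_MH = (404.9457 + 134.4444) / (125.8216 + 27.3377) = 539.3902 / 153.1594 = 3.52176

3.522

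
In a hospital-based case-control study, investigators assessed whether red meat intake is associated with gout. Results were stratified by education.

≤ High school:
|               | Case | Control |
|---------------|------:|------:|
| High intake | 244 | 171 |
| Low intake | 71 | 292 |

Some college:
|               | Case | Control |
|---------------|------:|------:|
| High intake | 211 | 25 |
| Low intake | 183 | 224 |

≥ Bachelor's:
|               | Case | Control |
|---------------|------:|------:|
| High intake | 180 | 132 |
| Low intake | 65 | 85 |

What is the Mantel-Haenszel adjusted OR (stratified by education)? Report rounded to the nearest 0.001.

4.800

OR_MH = Σ(aᵢdᵢ/nᵢ) / Σ(bᵢcᵢ/nᵢ), where nᵢ is the stratum total.
Stratum 1 (≤ High school): n = 778; a·d/n = 244·292/778 = 91.5784; b·c/n = 171·71/778 = 15.6054
Stratum 2 (Some college): n = 643; a·d/n = 211·224/643 = 73.5054; b·c/n = 25·183/643 = 7.1151
Stratum 3 (≥ Bachelor's): n = 462; a·d/n = 180·85/462 = 33.1169; b·c/n = 132·65/462 = 18.5714
OR_MH = (91.5784 + 73.5054 + 33.1169) / (15.6054 + 7.1151 + 18.5714) = 198.2007 / 41.2919 = 4.79999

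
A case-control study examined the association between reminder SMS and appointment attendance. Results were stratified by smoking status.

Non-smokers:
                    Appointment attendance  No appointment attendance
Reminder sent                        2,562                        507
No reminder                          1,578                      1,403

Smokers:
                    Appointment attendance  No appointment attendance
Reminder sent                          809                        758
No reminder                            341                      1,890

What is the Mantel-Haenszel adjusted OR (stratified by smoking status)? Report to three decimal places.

4.976

OR_MH = Σ(aᵢdᵢ/nᵢ) / Σ(bᵢcᵢ/nᵢ), where nᵢ is the stratum total.
Stratum 1 (Non-smokers): n = 6050; a·d/n = 2562·1403/6050 = 594.1299; b·c/n = 507·1578/6050 = 132.2390
Stratum 2 (Smokers): n = 3798; a·d/n = 809·1890/3798 = 402.5829; b·c/n = 758·341/3798 = 68.0563
OR_MH = (594.1299 + 402.5829) / (132.2390 + 68.0563) = 996.7129 / 200.2954 = 4.97622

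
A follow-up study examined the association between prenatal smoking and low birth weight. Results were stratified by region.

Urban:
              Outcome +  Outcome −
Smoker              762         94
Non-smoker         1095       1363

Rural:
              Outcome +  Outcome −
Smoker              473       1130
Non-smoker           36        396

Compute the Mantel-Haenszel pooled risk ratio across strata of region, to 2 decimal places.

2.14

RR_MH = Σ(aᵢ·n₀ᵢ/nᵢ) / Σ(cᵢ·n₁ᵢ/nᵢ), with n₁ᵢ = aᵢ+bᵢ (exposed), n₀ᵢ = cᵢ+dᵢ (unexposed), nᵢ = n₁ᵢ+n₀ᵢ.
Stratum 1 (Urban): n₁ = 856, n₀ = 2458, n = 3314; a·n₀/n = 762·2458/3314 = 565.1768; c·n₁/n = 1095·856/3314 = 282.8365
Stratum 2 (Rural): n₁ = 1603, n₀ = 432, n = 2035; a·n₀/n = 473·432/2035 = 100.4108; c·n₁/n = 36·1603/2035 = 28.3577
RR_MH = (565.1768 + 100.4108) / (282.8365 + 28.3577) = 665.5876 / 311.1942 = 2.13882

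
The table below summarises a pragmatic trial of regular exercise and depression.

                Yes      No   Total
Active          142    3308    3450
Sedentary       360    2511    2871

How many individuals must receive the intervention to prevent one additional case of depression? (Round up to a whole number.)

Risk in treated group = 142/3450 = 0.04116; risk in control = 360/2871 = 0.12539.
Absolute risk reduction = 0.12539 − 0.04116 = 0.08423
NNT = 1 / ARR = 1 / 0.08423 = 11.872 → round up → 12

12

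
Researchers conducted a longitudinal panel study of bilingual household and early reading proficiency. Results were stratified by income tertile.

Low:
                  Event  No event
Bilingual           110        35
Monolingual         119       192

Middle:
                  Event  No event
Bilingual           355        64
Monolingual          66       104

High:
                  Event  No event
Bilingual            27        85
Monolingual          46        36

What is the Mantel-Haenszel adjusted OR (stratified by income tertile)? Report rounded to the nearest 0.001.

OR_MH = Σ(aᵢdᵢ/nᵢ) / Σ(bᵢcᵢ/nᵢ), where nᵢ is the stratum total.
Stratum 1 (Low): n = 456; a·d/n = 110·192/456 = 46.3158; b·c/n = 35·119/456 = 9.1338
Stratum 2 (Middle): n = 589; a·d/n = 355·104/589 = 62.6825; b·c/n = 64·66/589 = 7.1715
Stratum 3 (High): n = 194; a·d/n = 27·36/194 = 5.0103; b·c/n = 85·46/194 = 20.1546
OR_MH = (46.3158 + 62.6825 + 5.0103) / (9.1338 + 7.1715 + 20.1546) = 114.0086 / 36.4599 = 3.12696

3.127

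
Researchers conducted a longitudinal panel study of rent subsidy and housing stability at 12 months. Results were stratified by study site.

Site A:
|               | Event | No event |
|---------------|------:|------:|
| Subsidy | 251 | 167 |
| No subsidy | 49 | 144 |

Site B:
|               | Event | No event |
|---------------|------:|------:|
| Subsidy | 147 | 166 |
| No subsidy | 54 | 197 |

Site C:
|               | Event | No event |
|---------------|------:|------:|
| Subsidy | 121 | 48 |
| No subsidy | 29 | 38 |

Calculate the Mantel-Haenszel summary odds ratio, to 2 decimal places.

3.69

OR_MH = Σ(aᵢdᵢ/nᵢ) / Σ(bᵢcᵢ/nᵢ), where nᵢ is the stratum total.
Stratum 1 (Site A): n = 611; a·d/n = 251·144/611 = 59.1555; b·c/n = 167·49/611 = 13.3928
Stratum 2 (Site B): n = 564; a·d/n = 147·197/564 = 51.3457; b·c/n = 166·54/564 = 15.8936
Stratum 3 (Site C): n = 236; a·d/n = 121·38/236 = 19.4831; b·c/n = 48·29/236 = 5.8983
OR_MH = (59.1555 + 51.3457 + 19.4831) / (13.3928 + 15.8936 + 5.8983) = 129.9843 / 35.1847 = 3.69434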